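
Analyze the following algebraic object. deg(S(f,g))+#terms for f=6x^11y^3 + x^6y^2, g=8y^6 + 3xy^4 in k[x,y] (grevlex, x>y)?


LT(f)=6x^11y^3, LT(g)=8y^6
lcm(LM)=x^11y^6
S(f,g) (scaled by 48 to clear denominators) = 8y^3*f - 6x^11*g = -18x^12y^4 + 8x^6y^5
2 terms, deg 16.
16+2=18


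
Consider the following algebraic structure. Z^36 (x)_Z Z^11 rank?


rank(M(x)N) = rank(M)*rank(N)
36*11 = 396


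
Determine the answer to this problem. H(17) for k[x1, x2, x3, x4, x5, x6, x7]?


C(d+n-1,n-1)=C(23,6)=100947


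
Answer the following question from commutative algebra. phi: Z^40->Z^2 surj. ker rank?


rank(ker) = 40-2 = 38


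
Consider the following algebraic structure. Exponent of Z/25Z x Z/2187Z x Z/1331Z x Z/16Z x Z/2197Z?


Exponent = lcm of the cyclic orders; pairwise coprime => product.
5^2*3^7*11^3*2^4*13^3=25*2187*1331*16*2197=2558096283600


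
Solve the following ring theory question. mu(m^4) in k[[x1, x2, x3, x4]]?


C(n+d-1,d)=C(7,4)=35


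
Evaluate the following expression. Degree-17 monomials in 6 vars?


C(d+n-1,n-1)=C(22,5)=26334


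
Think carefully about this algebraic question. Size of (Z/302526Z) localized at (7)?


7-primary part: 302526=7^5*18
Size=7^5=16807


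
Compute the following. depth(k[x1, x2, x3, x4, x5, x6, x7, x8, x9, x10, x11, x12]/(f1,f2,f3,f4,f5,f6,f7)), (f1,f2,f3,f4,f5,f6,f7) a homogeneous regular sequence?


depth(R)=12
depth(R/I)=12-7=5


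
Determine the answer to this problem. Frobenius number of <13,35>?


gcd(13,35)=1 => F=ab-a-b=13*35-13-35=455-48=407


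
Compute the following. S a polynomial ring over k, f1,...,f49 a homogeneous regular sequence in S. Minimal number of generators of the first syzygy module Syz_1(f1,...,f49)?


Regular sequence => Koszul complex is the minimal free resolution.
Syz_1 minimally generated by Koszul relations f_i*e_j - f_j*e_i (i<j): mu(Syz_1) = beta_2 = C(m,2) = m(m-1)/2
m=49
49*48/2 = 1176


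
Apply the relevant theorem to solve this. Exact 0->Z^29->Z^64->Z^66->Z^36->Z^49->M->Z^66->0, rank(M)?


Alt sum=0:
(-1)^0*29 + (-1)^1*64 + (-1)^2*66 + (-1)^3*36 + (-1)^4*49 + (-1)^5*? + (-1)^6*66=0
rank(M)=110


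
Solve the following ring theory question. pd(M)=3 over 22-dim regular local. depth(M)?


pd+depth=depth(R)=22
depth=22-3=19


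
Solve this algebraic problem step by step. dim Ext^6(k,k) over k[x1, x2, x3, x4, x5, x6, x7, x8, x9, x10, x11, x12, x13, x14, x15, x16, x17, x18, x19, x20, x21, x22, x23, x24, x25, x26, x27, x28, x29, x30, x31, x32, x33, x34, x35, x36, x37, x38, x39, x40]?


C(n,i)=C(40,6)=3838380


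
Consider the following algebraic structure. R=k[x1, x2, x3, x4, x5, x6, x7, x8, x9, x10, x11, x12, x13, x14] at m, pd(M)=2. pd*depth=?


pd+depth=14
depth=14-2=12
pd*depth=2*12=24


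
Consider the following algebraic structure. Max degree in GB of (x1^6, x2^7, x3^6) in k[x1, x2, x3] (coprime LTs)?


Pure powers, coprime LTs => already GB.
Degrees: 6, 7, 6
Max=7


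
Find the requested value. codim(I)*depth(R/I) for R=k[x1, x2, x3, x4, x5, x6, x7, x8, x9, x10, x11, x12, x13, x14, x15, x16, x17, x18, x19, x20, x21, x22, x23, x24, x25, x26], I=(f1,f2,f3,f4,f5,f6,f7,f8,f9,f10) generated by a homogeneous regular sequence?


codim=10, depth=dim(R/I)=26-10=16
Product=10*16=160


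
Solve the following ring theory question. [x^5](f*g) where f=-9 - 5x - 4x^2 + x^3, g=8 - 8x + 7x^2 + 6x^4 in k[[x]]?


[x^5] = sum a_i*b_j, i+j=5
  -5*6=-30
  1*7=7
Sum=-23


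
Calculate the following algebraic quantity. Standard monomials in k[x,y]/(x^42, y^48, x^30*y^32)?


k[x,y]/I, I = (x^42, y^48, x^30*y^32)
Rect: 42x48=2016. Corner: (42-30)x(48-32)=192.
dim = 2016-192 = 1824


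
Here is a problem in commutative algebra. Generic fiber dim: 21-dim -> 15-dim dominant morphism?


dim(fiber)=dim(X)-dim(Y)=21-15=6


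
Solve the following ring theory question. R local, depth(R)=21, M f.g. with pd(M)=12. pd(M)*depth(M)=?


pd+depth=21
depth=21-12=9
pd*depth=12*9=108


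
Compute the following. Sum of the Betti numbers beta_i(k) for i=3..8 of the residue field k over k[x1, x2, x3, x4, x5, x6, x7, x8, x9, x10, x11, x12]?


Koszul resolution: beta_i(k)=C(n,i), n=12
C(12,3)=220, C(12,4)=495, C(12,5)=792, C(12,6)=924, C(12,7)=792, C(12,8)=495
Sum=3718


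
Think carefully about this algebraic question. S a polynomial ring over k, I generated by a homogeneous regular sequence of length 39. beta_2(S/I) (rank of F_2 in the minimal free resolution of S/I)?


Regular sequence => Koszul complex is the minimal free resolution.
Syz_1 minimally generated by Koszul relations f_i*e_j - f_j*e_i (i<j): mu(Syz_1) = beta_2 = C(m,2) = m(m-1)/2
m=39
39*38/2 = 741


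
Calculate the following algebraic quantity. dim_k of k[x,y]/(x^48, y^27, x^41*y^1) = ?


k[x,y]/I, I = (x^48, y^27, x^41*y^1)
Rect: 48x27=1296. Corner: (48-41)x(27-1)=182.
dim = 1296-182 = 1114


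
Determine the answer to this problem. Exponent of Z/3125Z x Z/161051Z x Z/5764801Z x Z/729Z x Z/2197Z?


Exponent = lcm of the cyclic orders; pairwise coprime => product.
5^5*11^5*7^8*3^6*13^3=3125*161051*5764801*729*2197=4646814681429742696875


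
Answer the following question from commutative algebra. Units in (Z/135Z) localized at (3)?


Local ring = Z/27Z.
phi(27) = 3^2*(3-1) = 18


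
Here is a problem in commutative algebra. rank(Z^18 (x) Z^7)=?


rank(M(x)N) = rank(M)*rank(N)
18*7 = 126


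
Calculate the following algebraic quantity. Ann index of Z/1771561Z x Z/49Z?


Exponent = lcm of the cyclic orders; pairwise coprime => product.
11^6*7^2=1771561*49=86806489


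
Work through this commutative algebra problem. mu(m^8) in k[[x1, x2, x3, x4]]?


C(n+d-1,d)=C(11,8)=165


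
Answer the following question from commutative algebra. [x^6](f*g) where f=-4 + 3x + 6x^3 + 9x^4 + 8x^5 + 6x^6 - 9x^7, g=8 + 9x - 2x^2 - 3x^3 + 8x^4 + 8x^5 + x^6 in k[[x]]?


[x^6] = sum a_i*b_j, i+j=6
  -4*1=-4
  3*8=24
  6*-3=-18
  9*-2=-18
  8*9=72
  6*8=48
Sum=104


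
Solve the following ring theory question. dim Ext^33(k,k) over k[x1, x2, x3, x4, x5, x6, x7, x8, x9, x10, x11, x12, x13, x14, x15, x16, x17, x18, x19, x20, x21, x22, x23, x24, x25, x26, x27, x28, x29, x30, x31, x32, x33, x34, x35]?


C(n,i)=C(35,33)=595


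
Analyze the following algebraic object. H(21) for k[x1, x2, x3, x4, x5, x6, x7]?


C(d+n-1,n-1)=C(27,6)=296010


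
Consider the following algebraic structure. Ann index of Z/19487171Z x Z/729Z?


Exponent = lcm of the cyclic orders; pairwise coprime => product.
11^7*3^6=19487171*729=14206147659


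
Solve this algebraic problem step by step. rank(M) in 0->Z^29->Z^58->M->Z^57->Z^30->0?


Alt sum=0:
(-1)^0*29 + (-1)^1*58 + (-1)^2*? + (-1)^3*57 + (-1)^4*30=0
rank(M)=56


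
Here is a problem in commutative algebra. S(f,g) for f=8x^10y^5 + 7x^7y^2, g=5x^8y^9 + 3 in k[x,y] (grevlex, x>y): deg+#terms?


LT(f)=8x^10y^5, LT(g)=5x^8y^9
lcm(LM)=x^10y^9
S(f,g) (scaled by 40 to clear denominators) = 5y^4*f - 8x^2*g = 35x^7y^6 - 24x^2
2 terms, deg 13.
13+2=15


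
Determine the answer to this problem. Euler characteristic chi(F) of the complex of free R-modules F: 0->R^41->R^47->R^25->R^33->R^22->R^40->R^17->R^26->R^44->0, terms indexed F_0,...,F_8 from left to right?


chi = sum (-1)^i * rank:
(-1)^0*41=41
(-1)^1*47=-47
(-1)^2*25=25
(-1)^3*33=-33
(-1)^4*22=22
(-1)^5*40=-40
(-1)^6*17=17
(-1)^7*26=-26
(-1)^8*44=44
chi=3


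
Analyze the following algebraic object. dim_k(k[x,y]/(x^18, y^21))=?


Basis: x^i*y^j, i<18, j<21
18*21=378


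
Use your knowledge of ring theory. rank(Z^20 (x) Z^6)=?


rank(M(x)N) = rank(M)*rank(N)
20*6 = 120


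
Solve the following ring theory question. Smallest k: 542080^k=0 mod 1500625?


542080^k mod 1500625:
k=1: 542080
k=2: 1340150
k=3: 943250
k=4: 0
First zero at k = 4


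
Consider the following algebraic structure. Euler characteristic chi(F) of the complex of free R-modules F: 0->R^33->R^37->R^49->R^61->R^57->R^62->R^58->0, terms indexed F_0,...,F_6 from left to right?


chi = sum (-1)^i * rank:
(-1)^0*33=33
(-1)^1*37=-37
(-1)^2*49=49
(-1)^3*61=-61
(-1)^4*57=57
(-1)^5*62=-62
(-1)^6*58=58
chi=37


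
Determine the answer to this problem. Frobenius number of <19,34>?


gcd(19,34)=1 => F=ab-a-b=19*34-19-34=646-53=593


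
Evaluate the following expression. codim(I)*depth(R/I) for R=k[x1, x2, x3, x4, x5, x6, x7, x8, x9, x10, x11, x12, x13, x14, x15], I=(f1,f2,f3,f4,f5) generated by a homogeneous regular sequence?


codim=5, depth=dim(R/I)=15-5=10
Product=5*10=50


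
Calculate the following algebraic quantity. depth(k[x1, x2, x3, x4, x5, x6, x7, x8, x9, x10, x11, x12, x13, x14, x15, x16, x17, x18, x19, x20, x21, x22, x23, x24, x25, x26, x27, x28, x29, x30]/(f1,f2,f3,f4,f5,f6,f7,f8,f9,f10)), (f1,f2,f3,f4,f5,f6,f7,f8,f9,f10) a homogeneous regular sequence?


depth(R)=30
depth(R/I)=30-10=20


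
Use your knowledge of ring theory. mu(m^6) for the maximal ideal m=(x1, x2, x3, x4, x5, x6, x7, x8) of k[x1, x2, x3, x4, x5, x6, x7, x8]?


Graded Nakayama: mu(m^d) = dim_k (m^d/m^(d+1)) = #degree-6 monomials in 8 vars
C(n+d-1,d)=C(13,6)=1716


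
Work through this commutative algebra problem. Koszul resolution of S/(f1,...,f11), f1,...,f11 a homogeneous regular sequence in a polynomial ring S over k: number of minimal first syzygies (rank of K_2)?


Regular sequence => Koszul complex is the minimal free resolution.
Syz_1 minimally generated by Koszul relations f_i*e_j - f_j*e_i (i<j): mu(Syz_1) = beta_2 = C(m,2) = m(m-1)/2
m=11
11*10/2 = 55


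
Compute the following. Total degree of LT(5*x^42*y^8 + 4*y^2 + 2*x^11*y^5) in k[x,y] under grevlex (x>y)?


LT: 5*x^42*y^8
deg_x=42, deg_y=8
Total=42+8=50


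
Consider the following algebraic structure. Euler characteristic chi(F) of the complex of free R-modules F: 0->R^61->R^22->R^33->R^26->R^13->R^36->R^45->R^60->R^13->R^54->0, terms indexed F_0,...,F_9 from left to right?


chi = sum (-1)^i * rank:
(-1)^0*61=61
(-1)^1*22=-22
(-1)^2*33=33
(-1)^3*26=-26
(-1)^4*13=13
(-1)^5*36=-36
(-1)^6*45=45
(-1)^7*60=-60
(-1)^8*13=13
(-1)^9*54=-54
chi=-33


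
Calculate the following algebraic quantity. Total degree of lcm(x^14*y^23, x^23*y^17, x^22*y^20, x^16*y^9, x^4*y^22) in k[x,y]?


lcm = componentwise max:
x: max(14,23,22,16,4)=23
y: max(23,17,20,9,22)=23
Total=23+23=46


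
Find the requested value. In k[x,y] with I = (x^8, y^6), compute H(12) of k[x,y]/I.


k[x,y], I = (x^8, y^6), d = 12
Need i < 8 and d-i < 6.
Range: 7 <= i <= 7.
H(12) = 1


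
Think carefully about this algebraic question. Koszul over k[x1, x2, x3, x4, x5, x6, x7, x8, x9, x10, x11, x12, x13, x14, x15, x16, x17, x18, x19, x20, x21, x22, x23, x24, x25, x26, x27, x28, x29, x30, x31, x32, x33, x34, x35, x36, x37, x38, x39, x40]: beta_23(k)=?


C(n,i)=C(40,23)=88732378800


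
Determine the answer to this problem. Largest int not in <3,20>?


gcd(3,20)=1 => F=ab-a-b=3*20-3-20=60-23=37


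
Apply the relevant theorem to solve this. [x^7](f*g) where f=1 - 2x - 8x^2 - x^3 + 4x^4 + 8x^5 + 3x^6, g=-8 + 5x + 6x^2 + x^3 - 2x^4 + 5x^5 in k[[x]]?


[x^7] = sum a_i*b_j, i+j=7
  -8*5=-40
  -1*-2=2
  4*1=4
  8*6=48
  3*5=15
Sum=29


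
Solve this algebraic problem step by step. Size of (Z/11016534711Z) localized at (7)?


7-primary part: 11016534711=7^10*39
Size=7^10=282475249


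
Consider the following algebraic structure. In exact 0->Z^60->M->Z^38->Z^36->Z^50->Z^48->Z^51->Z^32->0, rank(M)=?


Alt sum=0:
(-1)^0*60 + (-1)^1*? + (-1)^2*38 + (-1)^3*36 + (-1)^4*50 + (-1)^5*48 + (-1)^6*51 + (-1)^7*32=0
rank(M)=83


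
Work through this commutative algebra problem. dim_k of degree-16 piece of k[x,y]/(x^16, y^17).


k[x,y], I = (x^16, y^17), d = 16
Need i < 16 and d-i < 17.
Range: 0 <= i <= 15.
H(16) = 16


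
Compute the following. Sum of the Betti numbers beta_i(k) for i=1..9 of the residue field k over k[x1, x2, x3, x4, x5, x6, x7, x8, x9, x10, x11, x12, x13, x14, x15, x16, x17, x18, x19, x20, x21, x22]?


Koszul resolution: beta_i(k)=C(n,i), n=22
C(22,1)=22, C(22,2)=231, C(22,3)=1540, C(22,4)=7315, C(22,5)=26334, C(22,6)=74613, C(22,7)=170544, C(22,8)=319770, C(22,9)=497420
Sum=1097789


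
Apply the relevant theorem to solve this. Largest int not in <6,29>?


gcd(6,29)=1 => F=ab-a-b=6*29-6-29=174-35=139


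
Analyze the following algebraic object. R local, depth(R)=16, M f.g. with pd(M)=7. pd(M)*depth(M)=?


pd+depth=16
depth=16-7=9
pd*depth=7*9=63


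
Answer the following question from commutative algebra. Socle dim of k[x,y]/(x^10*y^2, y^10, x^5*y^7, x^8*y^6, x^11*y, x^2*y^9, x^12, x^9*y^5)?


Socle = ann(m) = span of standard monomials u with x*u, y*u in I (staircase corners).
Minimal generators: x^12, x^11*y, x^10*y^2, x^9*y^5, x^8*y^6, x^5*y^7, x^2*y^9, y^10
Corners: xy^9, x^4y^8, x^7y^6, x^8y^5, x^9y^4, x^10y, x^11
Socle dim=7


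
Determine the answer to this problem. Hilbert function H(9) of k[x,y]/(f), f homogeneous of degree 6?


H(t)=d for t>=d-1.
d=6, t=9
H(9)=6


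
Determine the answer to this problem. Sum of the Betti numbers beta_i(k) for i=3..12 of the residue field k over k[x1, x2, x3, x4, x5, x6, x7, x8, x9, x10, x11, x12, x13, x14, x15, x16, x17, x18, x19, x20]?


Koszul resolution: beta_i(k)=C(n,i), n=20
C(20,3)=1140, C(20,4)=4845, C(20,5)=15504, C(20,6)=38760, C(20,7)=77520, C(20,8)=125970, C(20,9)=167960, C(20,10)=184756, C(20,11)=167960, C(20,12)=125970
Sum=910385


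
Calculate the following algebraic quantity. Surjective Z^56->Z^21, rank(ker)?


rank(ker) = 56-21 = 35


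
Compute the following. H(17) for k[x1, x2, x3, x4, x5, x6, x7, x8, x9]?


C(d+n-1,n-1)=C(25,8)=1081575


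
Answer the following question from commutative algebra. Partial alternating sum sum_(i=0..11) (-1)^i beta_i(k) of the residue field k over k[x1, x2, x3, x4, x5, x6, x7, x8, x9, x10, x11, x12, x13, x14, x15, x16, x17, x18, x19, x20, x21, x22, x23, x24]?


Koszul resolution: beta_i(k)=C(n,i), n=24
sum_(i=0..p) (-1)^i C(n,i) = (-1)^p C(n-1,p)
(-1)^11*C(23,11) = (-1)^11*1352078 = -1352078


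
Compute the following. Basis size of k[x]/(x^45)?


Basis: 1,x,...,x^44
dim=45


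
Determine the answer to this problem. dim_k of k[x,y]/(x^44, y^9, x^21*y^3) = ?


k[x,y]/I, I = (x^44, y^9, x^21*y^3)
Rect: 44x9=396. Corner: (44-21)x(9-3)=138.
dim = 396-138 = 258


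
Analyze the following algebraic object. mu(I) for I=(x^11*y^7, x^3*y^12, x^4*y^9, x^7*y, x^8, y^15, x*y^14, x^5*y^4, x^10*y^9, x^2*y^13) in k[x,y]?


Remove redundant (divisible by others).
x^11*y^7 redundant.
x^10*y^9 redundant.
Min: x^8, x^7*y, x^5*y^4, x^4*y^9, x^3*y^12, x^2*y^13, x*y^14, y^15
Count=8


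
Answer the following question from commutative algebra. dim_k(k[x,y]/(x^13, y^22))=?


Basis: x^i*y^j, i<13, j<22
13*22=286


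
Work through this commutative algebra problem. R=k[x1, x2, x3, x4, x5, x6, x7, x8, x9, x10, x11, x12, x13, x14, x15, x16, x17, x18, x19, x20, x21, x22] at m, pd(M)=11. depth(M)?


pd+depth=depth(R)=22
depth=22-11=11


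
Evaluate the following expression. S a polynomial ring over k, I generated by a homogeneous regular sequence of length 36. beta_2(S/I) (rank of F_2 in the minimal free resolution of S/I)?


Regular sequence => Koszul complex is the minimal free resolution.
Syz_1 minimally generated by Koszul relations f_i*e_j - f_j*e_i (i<j): mu(Syz_1) = beta_2 = C(m,2) = m(m-1)/2
m=36
36*35/2 = 630


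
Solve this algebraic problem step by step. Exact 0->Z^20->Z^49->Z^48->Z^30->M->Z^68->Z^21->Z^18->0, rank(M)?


Alt sum=0:
(-1)^0*20 + (-1)^1*49 + (-1)^2*48 + (-1)^3*30 + (-1)^4*? + (-1)^5*68 + (-1)^6*21 + (-1)^7*18=0
rank(M)=76


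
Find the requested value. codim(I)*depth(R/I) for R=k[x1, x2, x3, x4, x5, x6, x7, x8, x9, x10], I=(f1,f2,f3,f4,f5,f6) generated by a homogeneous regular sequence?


codim=6, depth=dim(R/I)=10-6=4
Product=6*4=24


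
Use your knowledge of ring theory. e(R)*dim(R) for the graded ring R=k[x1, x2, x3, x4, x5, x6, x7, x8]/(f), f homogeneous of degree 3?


e(R)=deg(f)=3, dim(R)=8-1=7
e*dim=3*7=21


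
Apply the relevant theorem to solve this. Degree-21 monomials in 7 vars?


C(d+n-1,n-1)=C(27,6)=296010


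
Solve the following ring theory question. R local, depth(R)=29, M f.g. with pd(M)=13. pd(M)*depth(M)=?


pd+depth=29
depth=29-13=16
pd*depth=13*16=208


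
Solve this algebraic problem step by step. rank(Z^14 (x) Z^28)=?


rank(M(x)N) = rank(M)*rank(N)
14*28 = 392


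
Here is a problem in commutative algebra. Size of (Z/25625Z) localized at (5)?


5-primary part: 25625=5^4*41
Size=5^4=625


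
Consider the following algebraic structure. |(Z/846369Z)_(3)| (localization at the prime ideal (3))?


3-primary part: 846369=3^9*43
Size=3^9=19683


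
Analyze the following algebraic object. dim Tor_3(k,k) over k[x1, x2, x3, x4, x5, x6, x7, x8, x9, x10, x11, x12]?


Koszul: C(n,i)=C(12,3)=220


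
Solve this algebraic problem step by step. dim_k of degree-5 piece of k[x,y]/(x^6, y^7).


k[x,y], I = (x^6, y^7), d = 5
Need i < 6 and d-i < 7.
Range: 0 <= i <= 5.
H(5) = 6


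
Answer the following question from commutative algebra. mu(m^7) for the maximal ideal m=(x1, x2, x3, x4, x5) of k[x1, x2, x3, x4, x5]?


Graded Nakayama: mu(m^d) = dim_k (m^d/m^(d+1)) = #degree-7 monomials in 5 vars
C(n+d-1,d)=C(11,7)=330


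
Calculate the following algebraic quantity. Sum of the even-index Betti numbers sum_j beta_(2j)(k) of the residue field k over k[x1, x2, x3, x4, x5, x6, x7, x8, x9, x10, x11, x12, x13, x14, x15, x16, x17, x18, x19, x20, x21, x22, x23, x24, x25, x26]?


Koszul resolution: beta_i(k)=C(n,i), n=26
sum_even C(26,i) = 2^(n-1) = 2^25 = 33554432


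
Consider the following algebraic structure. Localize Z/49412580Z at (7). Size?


7-primary part: 49412580=7^7*60
Size=7^7=823543


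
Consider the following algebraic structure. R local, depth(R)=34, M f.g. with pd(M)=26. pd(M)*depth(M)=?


pd+depth=34
depth=34-26=8
pd*depth=26*8=208


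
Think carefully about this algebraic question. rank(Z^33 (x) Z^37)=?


rank(M(x)N) = rank(M)*rank(N)
33*37 = 1221


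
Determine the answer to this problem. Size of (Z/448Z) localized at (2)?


2-primary part: 448=2^6*7
Size=2^6=64


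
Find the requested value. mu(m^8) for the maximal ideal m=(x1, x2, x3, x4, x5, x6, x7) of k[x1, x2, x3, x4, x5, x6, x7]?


Graded Nakayama: mu(m^d) = dim_k (m^d/m^(d+1)) = #degree-8 monomials in 7 vars
C(n+d-1,d)=C(14,8)=3003


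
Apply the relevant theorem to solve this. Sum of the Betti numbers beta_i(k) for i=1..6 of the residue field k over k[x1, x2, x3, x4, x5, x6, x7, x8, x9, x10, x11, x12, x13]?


Koszul resolution: beta_i(k)=C(n,i), n=13
C(13,1)=13, C(13,2)=78, C(13,3)=286, C(13,4)=715, C(13,5)=1287, C(13,6)=1716
Sum=4095


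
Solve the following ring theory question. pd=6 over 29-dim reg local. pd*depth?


pd+depth=29
depth=29-6=23
pd*depth=6*23=138


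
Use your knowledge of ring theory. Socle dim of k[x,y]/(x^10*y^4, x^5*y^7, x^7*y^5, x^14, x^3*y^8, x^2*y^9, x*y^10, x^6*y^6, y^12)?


Socle = ann(m) = span of standard monomials u with x*u, y*u in I (staircase corners).
Minimal generators: x^14, x^10*y^4, x^7*y^5, x^6*y^6, x^5*y^7, x^3*y^8, x^2*y^9, x*y^10, y^12
Corners: y^11, xy^9, x^2y^8, x^4y^7, x^5y^6, x^6y^5, x^9y^4, x^13y^3
Socle dim=8


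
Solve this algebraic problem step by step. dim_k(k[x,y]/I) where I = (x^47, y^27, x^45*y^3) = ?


k[x,y]/I, I = (x^47, y^27, x^45*y^3)
Rect: 47x27=1269. Corner: (47-45)x(27-3)=48.
dim = 1269-48 = 1221


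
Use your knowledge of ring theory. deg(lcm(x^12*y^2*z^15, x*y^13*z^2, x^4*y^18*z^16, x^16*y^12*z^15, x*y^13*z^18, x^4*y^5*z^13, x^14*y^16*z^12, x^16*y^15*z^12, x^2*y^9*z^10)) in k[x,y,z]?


lcm = componentwise max:
x: max(12,1,4,16,1,4,14,16,2)=16
y: max(2,13,18,12,13,5,16,15,9)=18
z: max(15,2,16,15,18,13,12,12,10)=18
Total=16+18+18=52


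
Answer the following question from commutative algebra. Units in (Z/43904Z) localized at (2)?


Local ring = Z/128Z.
phi(128) = 2^6*(2-1) = 64


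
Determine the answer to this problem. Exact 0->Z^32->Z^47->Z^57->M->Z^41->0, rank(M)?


Alt sum=0:
(-1)^0*32 + (-1)^1*47 + (-1)^2*57 + (-1)^3*? + (-1)^4*41=0
rank(M)=83


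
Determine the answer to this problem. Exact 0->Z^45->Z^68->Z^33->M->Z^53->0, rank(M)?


Alt sum=0:
(-1)^0*45 + (-1)^1*68 + (-1)^2*33 + (-1)^3*? + (-1)^4*53=0
rank(M)=63


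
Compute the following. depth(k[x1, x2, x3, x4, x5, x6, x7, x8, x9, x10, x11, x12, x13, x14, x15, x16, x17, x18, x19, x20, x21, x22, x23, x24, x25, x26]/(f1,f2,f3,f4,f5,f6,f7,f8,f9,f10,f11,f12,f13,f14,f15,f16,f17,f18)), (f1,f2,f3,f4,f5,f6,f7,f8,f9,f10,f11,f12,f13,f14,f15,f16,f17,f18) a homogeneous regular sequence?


depth(R)=26
depth(R/I)=26-18=8


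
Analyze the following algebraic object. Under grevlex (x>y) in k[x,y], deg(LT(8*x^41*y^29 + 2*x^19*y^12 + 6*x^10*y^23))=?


LT: 8*x^41*y^29
deg_x=41, deg_y=29
Total=41+29=70


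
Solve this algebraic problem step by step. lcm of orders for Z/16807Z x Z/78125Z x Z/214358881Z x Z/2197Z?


Exponent = lcm of the cyclic orders; pairwise coprime => product.
7^5*5^7*11^8*13^3=16807*78125*214358881*2197=618374779639726484375


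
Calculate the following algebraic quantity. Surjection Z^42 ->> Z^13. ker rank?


rank(ker) = 42-13 = 29


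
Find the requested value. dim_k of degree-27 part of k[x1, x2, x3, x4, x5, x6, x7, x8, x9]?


C(d+n-1,n-1)=C(35,8)=23535820


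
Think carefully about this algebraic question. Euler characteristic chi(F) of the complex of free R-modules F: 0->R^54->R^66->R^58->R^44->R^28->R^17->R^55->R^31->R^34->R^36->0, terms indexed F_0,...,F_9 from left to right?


chi = sum (-1)^i * rank:
(-1)^0*54=54
(-1)^1*66=-66
(-1)^2*58=58
(-1)^3*44=-44
(-1)^4*28=28
(-1)^5*17=-17
(-1)^6*55=55
(-1)^7*31=-31
(-1)^8*34=34
(-1)^9*36=-36
chi=35


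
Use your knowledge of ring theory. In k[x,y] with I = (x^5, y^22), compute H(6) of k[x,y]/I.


k[x,y], I = (x^5, y^22), d = 6
Need i < 5 and d-i < 22.
Range: 0 <= i <= 4.
H(6) = 5


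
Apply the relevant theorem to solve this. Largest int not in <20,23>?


gcd(20,23)=1 => F=ab-a-b=20*23-20-23=460-43=417


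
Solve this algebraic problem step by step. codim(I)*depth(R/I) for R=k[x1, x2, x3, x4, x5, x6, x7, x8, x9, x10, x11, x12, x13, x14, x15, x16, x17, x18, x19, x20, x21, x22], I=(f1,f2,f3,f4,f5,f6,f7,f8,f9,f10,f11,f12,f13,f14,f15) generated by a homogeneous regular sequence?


codim=15, depth=dim(R/I)=22-15=7
Product=15*7=105


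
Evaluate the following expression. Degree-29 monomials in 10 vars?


C(d+n-1,n-1)=C(38,9)=163011640


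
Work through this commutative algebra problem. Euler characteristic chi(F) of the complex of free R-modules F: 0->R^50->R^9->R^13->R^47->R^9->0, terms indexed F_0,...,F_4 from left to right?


chi = sum (-1)^i * rank:
(-1)^0*50=50
(-1)^1*9=-9
(-1)^2*13=13
(-1)^3*47=-47
(-1)^4*9=9
chi=16


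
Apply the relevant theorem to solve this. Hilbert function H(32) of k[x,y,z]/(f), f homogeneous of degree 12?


C(34,2)-C(22,2)=561-231=330


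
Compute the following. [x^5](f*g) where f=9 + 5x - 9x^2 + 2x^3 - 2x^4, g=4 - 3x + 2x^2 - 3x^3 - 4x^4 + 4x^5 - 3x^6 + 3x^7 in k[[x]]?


[x^5] = sum a_i*b_j, i+j=5
  9*4=36
  5*-4=-20
  -9*-3=27
  2*2=4
  -2*-3=6
Sum=53


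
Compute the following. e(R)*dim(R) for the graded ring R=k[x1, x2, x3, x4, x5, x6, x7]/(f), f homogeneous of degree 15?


e(R)=deg(f)=15, dim(R)=7-1=6
e*dim=15*6=90


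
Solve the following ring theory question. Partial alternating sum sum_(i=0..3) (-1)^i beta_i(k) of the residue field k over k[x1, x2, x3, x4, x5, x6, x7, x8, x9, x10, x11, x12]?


Koszul resolution: beta_i(k)=C(n,i), n=12
sum_(i=0..p) (-1)^i C(n,i) = (-1)^p C(n-1,p)
(-1)^3*C(11,3) = (-1)^3*165 = -165


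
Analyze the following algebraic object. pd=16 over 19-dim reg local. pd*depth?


pd+depth=19
depth=19-16=3
pd*depth=16*3=48


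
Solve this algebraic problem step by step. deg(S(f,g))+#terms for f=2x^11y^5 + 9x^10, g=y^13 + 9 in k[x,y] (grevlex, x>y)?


LT(f)=2x^11y^5, LT(g)=y^13
lcm(LM)=x^11y^13
S(f,g) (scaled by 2 to clear denominators) = y^8*f - 2x^11*g = 9x^10y^8 - 18x^11
2 terms, deg 18.
18+2=20


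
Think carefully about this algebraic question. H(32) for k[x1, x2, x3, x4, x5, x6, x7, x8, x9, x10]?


C(d+n-1,n-1)=C(41,9)=350343565


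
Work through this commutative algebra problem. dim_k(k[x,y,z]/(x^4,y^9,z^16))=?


Basis: x^iy^jz^k, i<4,j<9,k<16
4*9*16=576


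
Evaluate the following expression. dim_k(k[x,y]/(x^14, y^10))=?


Basis: x^i*y^j, i<14, j<10
14*10=140


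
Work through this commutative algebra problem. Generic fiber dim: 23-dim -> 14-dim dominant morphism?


dim(fiber)=dim(X)-dim(Y)=23-14=9


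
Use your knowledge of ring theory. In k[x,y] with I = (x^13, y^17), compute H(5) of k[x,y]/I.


k[x,y], I = (x^13, y^17), d = 5
Need i < 13 and d-i < 17.
Range: 0 <= i <= 5.
H(5) = 6


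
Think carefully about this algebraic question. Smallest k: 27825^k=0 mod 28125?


27825^k mod 28125:
k=1: 27825
k=2: 5625
k=3: 0
First zero at k = 3


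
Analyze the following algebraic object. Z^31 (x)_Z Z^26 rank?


rank(M(x)N) = rank(M)*rank(N)
31*26 = 806


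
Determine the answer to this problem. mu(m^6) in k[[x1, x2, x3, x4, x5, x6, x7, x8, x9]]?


C(n+d-1,d)=C(14,6)=3003


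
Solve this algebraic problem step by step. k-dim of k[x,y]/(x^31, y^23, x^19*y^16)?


k[x,y]/I, I = (x^31, y^23, x^19*y^16)
Rect: 31x23=713. Corner: (31-19)x(23-16)=84.
dim = 713-84 = 629


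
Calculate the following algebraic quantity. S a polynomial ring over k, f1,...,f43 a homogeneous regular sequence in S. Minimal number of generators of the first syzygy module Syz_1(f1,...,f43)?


Regular sequence => Koszul complex is the minimal free resolution.
Syz_1 minimally generated by Koszul relations f_i*e_j - f_j*e_i (i<j): mu(Syz_1) = beta_2 = C(m,2) = m(m-1)/2
m=43
43*42/2 = 903


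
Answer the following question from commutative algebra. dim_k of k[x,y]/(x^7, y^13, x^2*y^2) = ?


k[x,y]/I, I = (x^7, y^13, x^2*y^2)
Rect: 7x13=91. Corner: (7-2)x(13-2)=55.
dim = 91-55 = 36


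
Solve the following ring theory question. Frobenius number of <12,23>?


gcd(12,23)=1 => F=ab-a-b=12*23-12-23=276-35=241


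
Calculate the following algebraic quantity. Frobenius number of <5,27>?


gcd(5,27)=1 => F=ab-a-b=5*27-5-27=135-32=103


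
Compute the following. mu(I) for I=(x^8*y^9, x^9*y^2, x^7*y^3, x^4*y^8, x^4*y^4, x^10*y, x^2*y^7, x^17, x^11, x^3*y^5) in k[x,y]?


Remove redundant (divisible by others).
x^17 redundant.
x^4*y^8 redundant.
x^8*y^9 redundant.
Min: x^11, x^10*y, x^9*y^2, x^7*y^3, x^4*y^4, x^3*y^5, x^2*y^7
Count=7


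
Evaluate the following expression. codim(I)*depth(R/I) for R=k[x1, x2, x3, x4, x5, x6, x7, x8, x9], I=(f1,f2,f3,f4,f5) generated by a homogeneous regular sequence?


codim=5, depth=dim(R/I)=9-5=4
Product=5*4=20


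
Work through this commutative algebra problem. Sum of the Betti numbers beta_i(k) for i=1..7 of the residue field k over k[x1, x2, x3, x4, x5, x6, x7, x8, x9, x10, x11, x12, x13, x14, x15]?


Koszul resolution: beta_i(k)=C(n,i), n=15
C(15,1)=15, C(15,2)=105, C(15,3)=455, C(15,4)=1365, C(15,5)=3003, C(15,6)=5005, C(15,7)=6435
Sum=16383


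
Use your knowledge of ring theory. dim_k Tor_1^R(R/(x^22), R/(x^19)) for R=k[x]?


Tor_1(R/I,R/J)=(I cap J)/IJ=(x^22)/(x^41)
dim=41-22=min(22,19)=19


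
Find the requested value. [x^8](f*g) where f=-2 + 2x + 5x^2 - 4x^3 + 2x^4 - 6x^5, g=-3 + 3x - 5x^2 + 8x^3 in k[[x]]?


[x^8] = sum a_i*b_j, i+j=8
  -6*8=-48
Sum=-48


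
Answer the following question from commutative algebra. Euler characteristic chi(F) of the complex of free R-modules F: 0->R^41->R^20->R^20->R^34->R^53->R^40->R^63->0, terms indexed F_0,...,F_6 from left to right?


chi = sum (-1)^i * rank:
(-1)^0*41=41
(-1)^1*20=-20
(-1)^2*20=20
(-1)^3*34=-34
(-1)^4*53=53
(-1)^5*40=-40
(-1)^6*63=63
chi=83


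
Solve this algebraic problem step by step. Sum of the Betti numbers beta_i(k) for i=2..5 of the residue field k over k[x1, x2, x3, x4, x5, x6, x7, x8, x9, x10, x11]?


Koszul resolution: beta_i(k)=C(n,i), n=11
C(11,2)=55, C(11,3)=165, C(11,4)=330, C(11,5)=462
Sum=1012


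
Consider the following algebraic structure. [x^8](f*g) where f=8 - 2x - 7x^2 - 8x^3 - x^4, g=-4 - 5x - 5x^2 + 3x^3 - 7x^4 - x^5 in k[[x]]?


[x^8] = sum a_i*b_j, i+j=8
  -8*-1=8
  -1*-7=7
Sum=15


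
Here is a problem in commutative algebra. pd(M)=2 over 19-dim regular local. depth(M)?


pd+depth=depth(R)=19
depth=19-2=17


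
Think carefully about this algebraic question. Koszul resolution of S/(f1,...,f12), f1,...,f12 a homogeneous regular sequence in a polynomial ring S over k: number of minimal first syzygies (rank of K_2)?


Regular sequence => Koszul complex is the minimal free resolution.
Syz_1 minimally generated by Koszul relations f_i*e_j - f_j*e_i (i<j): mu(Syz_1) = beta_2 = C(m,2) = m(m-1)/2
m=12
12*11/2 = 66


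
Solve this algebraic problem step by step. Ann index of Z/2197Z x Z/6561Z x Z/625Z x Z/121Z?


Exponent = lcm of the cyclic orders; pairwise coprime => product.
13^3*3^8*5^4*11^2=2197*6561*625*121=1090097848125


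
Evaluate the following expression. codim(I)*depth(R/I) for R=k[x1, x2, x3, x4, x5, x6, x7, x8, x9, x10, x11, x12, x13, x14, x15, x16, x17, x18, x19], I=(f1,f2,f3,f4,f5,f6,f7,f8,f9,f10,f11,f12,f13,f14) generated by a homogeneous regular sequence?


codim=14, depth=dim(R/I)=19-14=5
Product=14*5=70


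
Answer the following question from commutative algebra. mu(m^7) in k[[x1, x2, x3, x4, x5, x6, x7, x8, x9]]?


C(n+d-1,d)=C(15,7)=6435


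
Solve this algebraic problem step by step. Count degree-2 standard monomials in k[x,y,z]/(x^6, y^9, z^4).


Need i<6, j<9, k<4 with i+j+k=2.
For each i, j ranges over max(0,2-i-3)..min(8,2-i):
  i=0: j in [0,2] -> 3
  i=1: j in [0,1] -> 2
  i=2: j in [0,0] -> 1
H(2) = 3+2+1 = 6


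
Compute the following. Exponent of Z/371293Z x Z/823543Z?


Exponent = lcm of the cyclic orders; pairwise coprime => product.
13^5*7^7=371293*823543=305775751099


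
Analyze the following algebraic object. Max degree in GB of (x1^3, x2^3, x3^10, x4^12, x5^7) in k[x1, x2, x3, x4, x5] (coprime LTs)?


Pure powers, coprime LTs => already GB.
Degrees: 3, 3, 10, 12, 7
Max=12


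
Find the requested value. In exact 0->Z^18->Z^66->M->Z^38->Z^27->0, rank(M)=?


Alt sum=0:
(-1)^0*18 + (-1)^1*66 + (-1)^2*? + (-1)^3*38 + (-1)^4*27=0
rank(M)=59


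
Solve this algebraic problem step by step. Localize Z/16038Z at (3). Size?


3-primary part: 16038=3^6*22
Size=3^6=729


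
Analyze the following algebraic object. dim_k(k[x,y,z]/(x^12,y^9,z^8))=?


Basis: x^iy^jz^k, i<12,j<9,k<8
12*9*8=864


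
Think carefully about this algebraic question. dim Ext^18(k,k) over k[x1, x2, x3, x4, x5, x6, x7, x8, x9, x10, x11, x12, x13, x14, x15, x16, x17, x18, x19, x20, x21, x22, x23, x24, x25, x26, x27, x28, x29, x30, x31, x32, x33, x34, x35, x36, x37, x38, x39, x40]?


C(n,i)=C(40,18)=113380261800


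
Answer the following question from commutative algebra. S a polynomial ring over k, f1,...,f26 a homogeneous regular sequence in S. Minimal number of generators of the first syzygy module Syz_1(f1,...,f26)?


Regular sequence => Koszul complex is the minimal free resolution.
Syz_1 minimally generated by Koszul relations f_i*e_j - f_j*e_i (i<j): mu(Syz_1) = beta_2 = C(m,2) = m(m-1)/2
m=26
26*25/2 = 325


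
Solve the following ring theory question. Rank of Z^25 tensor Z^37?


rank(M(x)N) = rank(M)*rank(N)
25*37 = 925


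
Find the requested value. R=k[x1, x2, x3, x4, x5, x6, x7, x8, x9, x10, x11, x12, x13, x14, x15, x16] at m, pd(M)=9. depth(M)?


pd+depth=depth(R)=16
depth=16-9=7


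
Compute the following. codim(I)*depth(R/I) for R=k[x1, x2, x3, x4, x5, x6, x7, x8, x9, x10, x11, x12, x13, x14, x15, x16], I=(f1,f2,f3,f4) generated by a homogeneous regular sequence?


codim=4, depth=dim(R/I)=16-4=12
Product=4*12=48


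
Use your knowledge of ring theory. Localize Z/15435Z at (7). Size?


7-primary part: 15435=7^3*45
Size=7^3=343


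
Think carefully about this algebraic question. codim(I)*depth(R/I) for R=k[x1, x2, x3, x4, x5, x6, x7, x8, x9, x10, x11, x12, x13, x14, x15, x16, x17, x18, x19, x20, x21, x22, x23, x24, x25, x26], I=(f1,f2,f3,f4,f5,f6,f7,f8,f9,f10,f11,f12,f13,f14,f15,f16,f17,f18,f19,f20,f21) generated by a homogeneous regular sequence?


codim=21, depth=dim(R/I)=26-21=5
Product=21*5=105


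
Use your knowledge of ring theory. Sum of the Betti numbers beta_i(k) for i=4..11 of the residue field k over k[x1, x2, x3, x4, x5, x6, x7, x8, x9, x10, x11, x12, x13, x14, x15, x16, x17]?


Koszul resolution: beta_i(k)=C(n,i), n=17
C(17,4)=2380, C(17,5)=6188, C(17,6)=12376, C(17,7)=19448, C(17,8)=24310, C(17,9)=24310, C(17,10)=19448, C(17,11)=12376
Sum=120836


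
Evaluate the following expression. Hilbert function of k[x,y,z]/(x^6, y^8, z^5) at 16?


Need i<6, j<8, k<5 with i+j+k=16.
For each i, j ranges over max(0,16-i-4)..min(7,16-i):
  i=0: j in [12,7] -> 0
  i=1: j in [11,7] -> 0
  i=2: j in [10,7] -> 0
  i=3: j in [9,7] -> 0
  i=4: j in [8,7] -> 0
  i=5: j in [7,7] -> 1
H(16) = 0+0+0+0+0+1 = 1


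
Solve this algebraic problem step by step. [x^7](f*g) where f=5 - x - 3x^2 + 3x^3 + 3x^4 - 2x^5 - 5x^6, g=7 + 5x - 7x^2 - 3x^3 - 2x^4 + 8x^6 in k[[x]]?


[x^7] = sum a_i*b_j, i+j=7
  -1*8=-8
  3*-2=-6
  3*-3=-9
  -2*-7=14
  -5*5=-25
Sum=-34


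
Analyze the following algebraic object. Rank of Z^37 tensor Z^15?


rank(M(x)N) = rank(M)*rank(N)
37*15 = 555


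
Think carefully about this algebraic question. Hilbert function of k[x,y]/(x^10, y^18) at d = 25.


k[x,y], I = (x^10, y^18), d = 25
Need i < 10 and d-i < 18.
Range: 8 <= i <= 9.
H(25) = 2


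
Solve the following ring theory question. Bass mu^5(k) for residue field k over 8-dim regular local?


C(n,i)=C(8,5)=56


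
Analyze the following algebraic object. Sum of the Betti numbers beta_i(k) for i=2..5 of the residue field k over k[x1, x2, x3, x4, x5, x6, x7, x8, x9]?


Koszul resolution: beta_i(k)=C(n,i), n=9
C(9,2)=36, C(9,3)=84, C(9,4)=126, C(9,5)=126
Sum=372


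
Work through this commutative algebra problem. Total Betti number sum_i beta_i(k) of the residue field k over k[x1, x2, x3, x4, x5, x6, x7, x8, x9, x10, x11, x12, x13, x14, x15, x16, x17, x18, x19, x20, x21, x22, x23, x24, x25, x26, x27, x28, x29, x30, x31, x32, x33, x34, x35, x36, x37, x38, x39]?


Koszul resolution: beta_i(k)=C(n,i), n=39
sum_i C(39,i) = 2^39 = 549755813888


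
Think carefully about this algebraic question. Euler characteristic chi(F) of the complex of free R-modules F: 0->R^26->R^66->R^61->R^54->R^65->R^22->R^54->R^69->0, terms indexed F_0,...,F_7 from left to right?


chi = sum (-1)^i * rank:
(-1)^0*26=26
(-1)^1*66=-66
(-1)^2*61=61
(-1)^3*54=-54
(-1)^4*65=65
(-1)^5*22=-22
(-1)^6*54=54
(-1)^7*69=-69
chi=-5


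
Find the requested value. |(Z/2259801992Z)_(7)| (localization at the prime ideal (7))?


7-primary part: 2259801992=7^10*8
Size=7^10=282475249


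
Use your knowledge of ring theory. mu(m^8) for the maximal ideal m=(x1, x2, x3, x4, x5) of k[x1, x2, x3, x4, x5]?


Graded Nakayama: mu(m^d) = dim_k (m^d/m^(d+1)) = #degree-8 monomials in 5 vars
C(n+d-1,d)=C(12,8)=495


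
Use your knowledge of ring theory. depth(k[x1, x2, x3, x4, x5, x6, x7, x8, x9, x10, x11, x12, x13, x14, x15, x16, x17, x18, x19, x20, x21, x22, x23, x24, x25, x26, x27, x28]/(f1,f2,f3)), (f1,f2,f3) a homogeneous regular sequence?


depth(R)=28
depth(R/I)=28-3=25


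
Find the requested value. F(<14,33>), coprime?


gcd(14,33)=1 => F=ab-a-b=14*33-14-33=462-47=415


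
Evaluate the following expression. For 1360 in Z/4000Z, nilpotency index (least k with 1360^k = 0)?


1360^k mod 4000:
k=1: 1360
k=2: 1600
k=3: 0
First zero at k = 3


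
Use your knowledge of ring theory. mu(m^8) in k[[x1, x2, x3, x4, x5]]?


C(n+d-1,d)=C(12,8)=495


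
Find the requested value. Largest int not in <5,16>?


gcd(5,16)=1 => F=ab-a-b=5*16-5-16=80-21=59


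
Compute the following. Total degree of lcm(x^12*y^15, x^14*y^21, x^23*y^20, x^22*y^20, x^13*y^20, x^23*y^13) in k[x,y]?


lcm = componentwise max:
x: max(12,14,23,22,13,23)=23
y: max(15,21,20,20,20,13)=21
Total=23+21=44


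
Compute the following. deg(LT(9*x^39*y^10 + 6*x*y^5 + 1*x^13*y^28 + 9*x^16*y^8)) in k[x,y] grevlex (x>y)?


LT: 9*x^39*y^10
deg_x=39, deg_y=10
Total=39+10=49


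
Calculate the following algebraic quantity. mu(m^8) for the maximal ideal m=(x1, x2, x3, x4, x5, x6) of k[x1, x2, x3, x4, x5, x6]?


Graded Nakayama: mu(m^d) = dim_k (m^d/m^(d+1)) = #degree-8 monomials in 6 vars
C(n+d-1,d)=C(13,8)=1287


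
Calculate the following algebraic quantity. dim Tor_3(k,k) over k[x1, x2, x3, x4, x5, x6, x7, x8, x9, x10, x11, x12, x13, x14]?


Koszul: C(n,i)=C(14,3)=364


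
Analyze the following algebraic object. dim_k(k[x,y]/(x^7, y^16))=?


Basis: x^i*y^j, i<7, j<16
7*16=112


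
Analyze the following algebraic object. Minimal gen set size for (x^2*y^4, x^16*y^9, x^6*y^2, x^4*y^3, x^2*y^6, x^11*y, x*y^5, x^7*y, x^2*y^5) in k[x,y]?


Remove redundant (divisible by others).
x^2*y^5 redundant.
x^2*y^6 redundant.
x^11*y redundant.
x^16*y^9 redundant.
Min: x^7*y, x^6*y^2, x^4*y^3, x^2*y^4, x*y^5
Count=5


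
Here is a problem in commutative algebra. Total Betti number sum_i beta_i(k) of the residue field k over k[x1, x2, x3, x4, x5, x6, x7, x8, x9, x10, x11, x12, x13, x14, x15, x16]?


Koszul resolution: beta_i(k)=C(n,i), n=16
sum_i C(16,i) = 2^16 = 65536


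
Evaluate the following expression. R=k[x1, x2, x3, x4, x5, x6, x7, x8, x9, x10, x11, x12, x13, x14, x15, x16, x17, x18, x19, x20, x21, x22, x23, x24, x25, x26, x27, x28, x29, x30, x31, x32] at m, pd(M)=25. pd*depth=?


pd+depth=32
depth=32-25=7
pd*depth=25*7=175


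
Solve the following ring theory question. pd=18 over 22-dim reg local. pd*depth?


pd+depth=22
depth=22-18=4
pd*depth=18*4=72


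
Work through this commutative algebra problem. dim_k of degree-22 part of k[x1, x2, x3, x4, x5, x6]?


C(d+n-1,n-1)=C(27,5)=80730


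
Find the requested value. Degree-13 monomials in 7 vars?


C(d+n-1,n-1)=C(19,6)=27132


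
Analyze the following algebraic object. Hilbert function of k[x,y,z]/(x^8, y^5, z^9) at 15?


Need i<8, j<5, k<9 with i+j+k=15.
For each i, j ranges over max(0,15-i-8)..min(4,15-i):
  i=0: j in [7,4] -> 0
  i=1: j in [6,4] -> 0
  i=2: j in [5,4] -> 0
  i=3: j in [4,4] -> 1
  i=4: j in [3,4] -> 2
  i=5: j in [2,4] -> 3
  i=6: j in [1,4] -> 4
  i=7: j in [0,4] -> 5
H(15) = 0+0+0+1+2+3+4+5 = 15


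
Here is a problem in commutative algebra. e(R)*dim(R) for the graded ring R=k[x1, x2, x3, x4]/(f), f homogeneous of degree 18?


e(R)=deg(f)=18, dim(R)=4-1=3
e*dim=18*3=54


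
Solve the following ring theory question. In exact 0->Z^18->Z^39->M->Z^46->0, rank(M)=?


Alt sum=0:
(-1)^0*18 + (-1)^1*39 + (-1)^2*? + (-1)^3*46=0
rank(M)=67


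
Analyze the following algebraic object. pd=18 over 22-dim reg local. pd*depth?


pd+depth=22
depth=22-18=4
pd*depth=18*4=72


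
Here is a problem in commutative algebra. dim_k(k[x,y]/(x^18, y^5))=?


Basis: x^i*y^j, i<18, j<5
18*5=90


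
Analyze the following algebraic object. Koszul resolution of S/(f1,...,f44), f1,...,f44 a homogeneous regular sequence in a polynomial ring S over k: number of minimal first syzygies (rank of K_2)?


Regular sequence => Koszul complex is the minimal free resolution.
Syz_1 minimally generated by Koszul relations f_i*e_j - f_j*e_i (i<j): mu(Syz_1) = beta_2 = C(m,2) = m(m-1)/2
m=44
44*43/2 = 946
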